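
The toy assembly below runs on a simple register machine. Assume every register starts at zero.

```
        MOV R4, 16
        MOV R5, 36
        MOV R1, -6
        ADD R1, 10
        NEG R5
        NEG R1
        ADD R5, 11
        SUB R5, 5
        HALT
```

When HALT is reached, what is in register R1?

after MOV R4, 16: R4=16
after MOV R5, 36: R5=36
after MOV R1, -6: R1=-6
after ADD R1, 10: R1=(-6)+10=4
after NEG R5: R5=-(36)=-36
after NEG R1: R1=-(4)=-4
after ADD R5, 11: R5=(-36)+11=-25
after SUB R5, 5: R5=(-25)-5=-30
halt.

-4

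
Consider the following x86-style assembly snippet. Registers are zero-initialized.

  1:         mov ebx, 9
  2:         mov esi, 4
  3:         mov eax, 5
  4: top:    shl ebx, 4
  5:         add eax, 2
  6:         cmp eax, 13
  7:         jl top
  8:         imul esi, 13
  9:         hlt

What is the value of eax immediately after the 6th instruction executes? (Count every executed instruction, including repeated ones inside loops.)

ebx=9
esi=4
eax=5
ebx=9<<4=144
eax=5+2=7
cmp eax, 13  (cmp 7,13)
After step 6: eax = 7.

7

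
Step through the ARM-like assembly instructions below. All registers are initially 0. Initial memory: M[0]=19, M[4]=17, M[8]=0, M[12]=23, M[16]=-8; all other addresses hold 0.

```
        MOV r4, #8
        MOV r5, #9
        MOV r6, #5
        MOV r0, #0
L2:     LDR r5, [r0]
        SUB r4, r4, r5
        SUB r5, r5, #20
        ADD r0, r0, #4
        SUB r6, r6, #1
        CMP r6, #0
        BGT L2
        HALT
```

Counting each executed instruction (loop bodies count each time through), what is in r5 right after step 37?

-28

MOV r4, #8 → r4=8
MOV r5, #9 → r5=9
MOV r6, #5 → r6=5
MOV r0, #0 → r0=0
LDR r5, [r0] → r5=M[0]=19
SUB r4, r4, r5 → r4=8-19=-11
SUB r5, r5, #20 → r5=19-20=-1
ADD r0, r0, #4 → r0=0+4=4
SUB r6, r6, #1 → r6=5-1=4
CMP r6, #0  (cmp 4,0)
BGT L2: taken
LDR r5, [r0] → r5=M[4]=17
SUB r4, r4, r5 → r4=(-11)-17=-28
SUB r5, r5, #20 → r5=17-20=-3
ADD r0, r0, #4 → r0=4+4=8
SUB r6, r6, #1 → r6=4-1=3
CMP r6, #0  (cmp 3,0)
BGT L2: taken
LDR r5, [r0] → r5=M[8]=0
SUB r4, r4, r5 → r4=(-28)-0=-28
SUB r5, r5, #20 → r5=0-20=-20
ADD r0, r0, #4 → r0=8+4=12
SUB r6, r6, #1 → r6=3-1=2
CMP r6, #0  (cmp 2,0)
BGT L2: taken
LDR r5, [r0] → r5=M[12]=23
SUB r4, r4, r5 → r4=(-28)-23=-51
SUB r5, r5, #20 → r5=23-20=3
ADD r0, r0, #4 → r0=12+4=16
SUB r6, r6, #1 → r6=2-1=1
CMP r6, #0  (cmp 1,0)
BGT L2: taken
LDR r5, [r0] → r5=M[16]=-8
SUB r4, r4, r5 → r4=(-51)-(-8)=-43
SUB r5, r5, #20 → r5=(-8)-20=-28
ADD r0, r0, #4 → r0=16+4=20
SUB r6, r6, #1 → r6=1-1=0
After step 37: r5 = -28.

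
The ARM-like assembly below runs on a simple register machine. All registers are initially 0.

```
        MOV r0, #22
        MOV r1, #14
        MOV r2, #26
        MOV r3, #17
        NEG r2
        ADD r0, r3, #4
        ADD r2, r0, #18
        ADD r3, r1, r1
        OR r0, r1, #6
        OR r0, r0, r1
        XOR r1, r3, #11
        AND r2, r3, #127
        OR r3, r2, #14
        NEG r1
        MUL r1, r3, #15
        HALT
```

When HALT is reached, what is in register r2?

after MOV r0, #22: r0=22
after MOV r1, #14: r1=14
after MOV r2, #26: r2=26
after MOV r3, #17: r3=17
after NEG r2: r2=-(26)=-26
after ADD r0, r3, #4: r0=17+4=21
after ADD r2, r0, #18: r2=21+18=39
after ADD r3, r1, r1: r3=14+14=28
after OR r0, r1, #6: r0=14|6=14
after OR r0, r0, r1: r0=14|14=14
after XOR r1, r3, #11: r1=28^11=23
after AND r2, r3, #127: r2=28&127=28
after OR r3, r2, #14: r3=28|14=30
after NEG r1: r1=-(23)=-23
after MUL r1, r3, #15: r1=30*15=450
halt.

28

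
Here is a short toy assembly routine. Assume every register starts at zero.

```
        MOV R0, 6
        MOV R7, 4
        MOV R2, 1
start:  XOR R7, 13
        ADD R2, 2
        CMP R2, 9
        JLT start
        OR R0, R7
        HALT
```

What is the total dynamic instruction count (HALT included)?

21

after MOV R0, 6: R0=6
after MOV R7, 4: R7=4
after MOV R2, 1: R2=1
after XOR R7, 13: R7=4^13=9
after ADD R2, 2: R2=1+2=3
CMP R2, 9  (cmp 3,9)
JLT start: taken
after XOR R7, 13: R7=9^13=4
after ADD R2, 2: R2=3+2=5
CMP R2, 9  (cmp 5,9)
JLT start: taken
after XOR R7, 13: R7=4^13=9
after ADD R2, 2: R2=5+2=7
CMP R2, 9  (cmp 7,9)
JLT start: taken
after XOR R7, 13: R7=9^13=4
after ADD R2, 2: R2=7+2=9
CMP R2, 9  (cmp 9,9)
JLT start: not taken
after OR R0, R7: R0=6|4=6
halt.
Total executed instructions: 21.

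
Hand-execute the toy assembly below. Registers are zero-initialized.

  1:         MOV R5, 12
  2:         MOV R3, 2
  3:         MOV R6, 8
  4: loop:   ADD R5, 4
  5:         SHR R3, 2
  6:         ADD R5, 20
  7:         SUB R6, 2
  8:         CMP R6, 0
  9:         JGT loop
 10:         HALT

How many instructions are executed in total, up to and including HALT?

28

after MOV R5, 12: R5=12
after MOV R3, 2: R3=2
after MOV R6, 8: R6=8
after ADD R5, 4: R5=12+4=16
after SHR R3, 2: R3=2>>2=0
after ADD R5, 20: R5=16+20=36
after SUB R6, 2: R6=8-2=6
CMP R6, 0  (cmp 6,0)
JGT loop: taken
after ADD R5, 4: R5=36+4=40
after SHR R3, 2: R3=0>>2=0
after ADD R5, 20: R5=40+20=60
after SUB R6, 2: R6=6-2=4
CMP R6, 0  (cmp 4,0)
JGT loop: taken
after ADD R5, 4: R5=60+4=64
after SHR R3, 2: R3=0>>2=0
after ADD R5, 20: R5=64+20=84
after SUB R6, 2: R6=4-2=2
CMP R6, 0  (cmp 2,0)
JGT loop: taken
after ADD R5, 4: R5=84+4=88
after SHR R3, 2: R3=0>>2=0
after ADD R5, 20: R5=88+20=108
after SUB R6, 2: R6=2-2=0
CMP R6, 0  (cmp 0,0)
JGT loop: not taken
halt.
Total executed instructions: 28.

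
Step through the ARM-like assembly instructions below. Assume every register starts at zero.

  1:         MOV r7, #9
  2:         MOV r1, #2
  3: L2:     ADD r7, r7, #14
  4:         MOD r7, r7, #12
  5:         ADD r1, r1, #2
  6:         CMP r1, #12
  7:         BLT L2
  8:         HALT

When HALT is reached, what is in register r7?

7

after MOV r7, #9: r7=9
after MOV r1, #2: r1=2
after ADD r7, r7, #14: r7=9+14=23
after MOD r7, r7, #12: r7=23%12=11
after ADD r1, r1, #2: r1=2+2=4
CMP r1, #12  (cmp 4,12)
BLT L2: taken
after ADD r7, r7, #14: r7=11+14=25
after MOD r7, r7, #12: r7=25%12=1
after ADD r1, r1, #2: r1=4+2=6
CMP r1, #12  (cmp 6,12)
BLT L2: taken
after ADD r7, r7, #14: r7=1+14=15
after MOD r7, r7, #12: r7=15%12=3
after ADD r1, r1, #2: r1=6+2=8
CMP r1, #12  (cmp 8,12)
BLT L2: taken
after ADD r7, r7, #14: r7=3+14=17
after MOD r7, r7, #12: r7=17%12=5
after ADD r1, r1, #2: r1=8+2=10
CMP r1, #12  (cmp 10,12)
BLT L2: taken
after ADD r7, r7, #14: r7=5+14=19
after MOD r7, r7, #12: r7=19%12=7
after ADD r1, r1, #2: r1=10+2=12
CMP r1, #12  (cmp 12,12)
BLT L2: not taken
halt.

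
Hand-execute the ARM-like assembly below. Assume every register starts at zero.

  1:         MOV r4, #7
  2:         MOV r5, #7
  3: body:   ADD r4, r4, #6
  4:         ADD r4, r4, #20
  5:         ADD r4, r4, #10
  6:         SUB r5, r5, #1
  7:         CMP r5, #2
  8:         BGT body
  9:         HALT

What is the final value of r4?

after MOV r4, #7: r4=7
after MOV r5, #7: r5=7
after ADD r4, r4, #6: r4=7+6=13
after ADD r4, r4, #20: r4=13+20=33
after ADD r4, r4, #10: r4=33+10=43
after SUB r5, r5, #1: r5=7-1=6
CMP r5, #2  (cmp 6,2)
BGT body: taken
after ADD r4, r4, #6: r4=43+6=49
after ADD r4, r4, #20: r4=49+20=69
after ADD r4, r4, #10: r4=69+10=79
after SUB r5, r5, #1: r5=6-1=5
CMP r5, #2  (cmp 5,2)
BGT body: taken
after ADD r4, r4, #6: r4=79+6=85
after ADD r4, r4, #20: r4=85+20=105
after ADD r4, r4, #10: r4=105+10=115
after SUB r5, r5, #1: r5=5-1=4
CMP r5, #2  (cmp 4,2)
BGT body: taken
after ADD r4, r4, #6: r4=115+6=121
after ADD r4, r4, #20: r4=121+20=141
after ADD r4, r4, #10: r4=141+10=151
after SUB r5, r5, #1: r5=4-1=3
CMP r5, #2  (cmp 3,2)
BGT body: taken
after ADD r4, r4, #6: r4=151+6=157
after ADD r4, r4, #20: r4=157+20=177
after ADD r4, r4, #10: r4=177+10=187
after SUB r5, r5, #1: r5=3-1=2
CMP r5, #2  (cmp 2,2)
BGT body: not taken
halt.

187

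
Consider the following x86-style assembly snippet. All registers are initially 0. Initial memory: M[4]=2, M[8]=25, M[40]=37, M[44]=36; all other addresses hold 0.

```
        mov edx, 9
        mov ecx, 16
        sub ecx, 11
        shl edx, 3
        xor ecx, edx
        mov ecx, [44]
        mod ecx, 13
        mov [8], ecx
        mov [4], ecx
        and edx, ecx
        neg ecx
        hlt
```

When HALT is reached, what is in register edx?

8

mov edx, 9 → edx=9
mov ecx, 16 → ecx=16
sub ecx, 11 → ecx=16-11=5
shl edx, 3 → edx=9<<3=72
xor ecx, edx → ecx=5^72=77
mov ecx, [44] → ecx=M[44]=36
mod ecx, 13 → ecx=36%13=10
mov [8], ecx → M[8]=10
mov [4], ecx → M[4]=10
and edx, ecx → edx=72&10=8
neg ecx → ecx=-(10)=-10
halt.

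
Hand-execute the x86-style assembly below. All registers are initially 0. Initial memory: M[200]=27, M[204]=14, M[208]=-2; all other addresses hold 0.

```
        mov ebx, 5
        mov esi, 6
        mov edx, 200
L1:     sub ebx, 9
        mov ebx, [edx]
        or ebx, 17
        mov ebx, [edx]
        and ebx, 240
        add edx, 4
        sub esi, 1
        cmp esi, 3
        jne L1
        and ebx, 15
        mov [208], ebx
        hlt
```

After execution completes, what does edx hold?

212

ebx=5
esi=6
edx=200
ebx=5-9=-4
ebx=M[200]=27
ebx=27|17=27
ebx=M[200]=27
ebx=27&240=16
edx=200+4=204
esi=6-1=5
cmp esi, 3  (cmp 5,3)
jne L1: taken
ebx=16-9=7
ebx=M[204]=14
ebx=14|17=31
ebx=M[204]=14
ebx=14&240=0
edx=204+4=208
esi=5-1=4
cmp esi, 3  (cmp 4,3)
jne L1: taken
ebx=0-9=-9
ebx=M[208]=-2
ebx=(-2)|17=-1
ebx=M[208]=-2
ebx=(-2)&240=240
edx=208+4=212
esi=4-1=3
cmp esi, 3  (cmp 3,3)
jne L1: not taken
ebx=240&15=0
mov [208], ebx → M[208]=0
halt.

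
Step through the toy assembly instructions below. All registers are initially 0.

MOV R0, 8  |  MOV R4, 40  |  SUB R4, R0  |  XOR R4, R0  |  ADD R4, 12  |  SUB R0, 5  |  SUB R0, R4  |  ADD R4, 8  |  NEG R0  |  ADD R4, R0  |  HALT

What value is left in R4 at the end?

R0=8
R4=40
R4=40-8=32
R4=32^8=40
R4=40+12=52
R0=8-5=3
R0=3-52=-49
R4=52+8=60
R0=-(-49)=49
R4=60+49=109
halt.

109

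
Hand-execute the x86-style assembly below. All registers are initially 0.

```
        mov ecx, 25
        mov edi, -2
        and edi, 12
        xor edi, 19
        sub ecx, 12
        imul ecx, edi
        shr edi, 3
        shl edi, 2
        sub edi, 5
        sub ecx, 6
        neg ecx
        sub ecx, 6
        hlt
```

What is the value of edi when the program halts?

after mov ecx, 25: ecx=25
after mov edi, -2: edi=-2
after and edi, 12: edi=(-2)&12=12
after xor edi, 19: edi=12^19=31
after sub ecx, 12: ecx=25-12=13
after imul ecx, edi: ecx=13*31=403
after shr edi, 3: edi=31>>3=3
after shl edi, 2: edi=3<<2=12
after sub edi, 5: edi=12-5=7
after sub ecx, 6: ecx=403-6=397
after neg ecx: ecx=-(397)=-397
after sub ecx, 6: ecx=(-397)-6=-403
halt.

7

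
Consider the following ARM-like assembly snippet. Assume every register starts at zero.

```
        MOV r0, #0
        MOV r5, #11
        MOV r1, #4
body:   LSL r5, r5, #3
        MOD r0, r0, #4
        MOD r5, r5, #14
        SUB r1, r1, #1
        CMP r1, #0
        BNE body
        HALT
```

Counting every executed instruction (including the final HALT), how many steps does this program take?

after MOV r0, #0: r0=0
after MOV r5, #11: r5=11
after MOV r1, #4: r1=4
after LSL r5, r5, #3: r5=11<<3=88
after MOD r0, r0, #4: r0=0%4=0
after MOD r5, r5, #14: r5=88%14=4
after SUB r1, r1, #1: r1=4-1=3
CMP r1, #0  (cmp 3,0)
BNE body: taken
after LSL r5, r5, #3: r5=4<<3=32
after MOD r0, r0, #4: r0=0%4=0
after MOD r5, r5, #14: r5=32%14=4
after SUB r1, r1, #1: r1=3-1=2
CMP r1, #0  (cmp 2,0)
BNE body: taken
after LSL r5, r5, #3: r5=4<<3=32
after MOD r0, r0, #4: r0=0%4=0
after MOD r5, r5, #14: r5=32%14=4
after SUB r1, r1, #1: r1=2-1=1
CMP r1, #0  (cmp 1,0)
BNE body: taken
after LSL r5, r5, #3: r5=4<<3=32
after MOD r0, r0, #4: r0=0%4=0
after MOD r5, r5, #14: r5=32%14=4
after SUB r1, r1, #1: r1=1-1=0
CMP r1, #0  (cmp 0,0)
BNE body: not taken
halt.
Total executed instructions: 28.

28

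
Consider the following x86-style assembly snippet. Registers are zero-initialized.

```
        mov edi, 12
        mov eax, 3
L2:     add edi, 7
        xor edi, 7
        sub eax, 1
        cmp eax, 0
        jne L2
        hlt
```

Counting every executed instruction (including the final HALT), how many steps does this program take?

18

edi=12
eax=3
edi=12+7=19
edi=19^7=20
eax=3-1=2
cmp eax, 0  (cmp 2,0)
jne L2: taken
edi=20+7=27
edi=27^7=28
eax=2-1=1
cmp eax, 0  (cmp 1,0)
jne L2: taken
edi=28+7=35
edi=35^7=36
eax=1-1=0
cmp eax, 0  (cmp 0,0)
jne L2: not taken
halt.
Total executed instructions: 18.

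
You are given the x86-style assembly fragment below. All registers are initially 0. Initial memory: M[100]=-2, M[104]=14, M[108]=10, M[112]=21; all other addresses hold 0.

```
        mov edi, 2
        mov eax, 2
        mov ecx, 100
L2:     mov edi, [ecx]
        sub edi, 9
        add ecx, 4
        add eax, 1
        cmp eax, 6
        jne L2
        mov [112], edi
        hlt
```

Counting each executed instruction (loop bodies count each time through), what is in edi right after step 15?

mov edi, 2 → edi=2
mov eax, 2 → eax=2
mov ecx, 100 → ecx=100
mov edi, [ecx] → edi=M[100]=-2
sub edi, 9 → edi=(-2)-9=-11
add ecx, 4 → ecx=100+4=104
add eax, 1 → eax=2+1=3
cmp eax, 6  (cmp 3,6)
jne L2: taken
mov edi, [ecx] → edi=M[104]=14
sub edi, 9 → edi=14-9=5
add ecx, 4 → ecx=104+4=108
add eax, 1 → eax=3+1=4
cmp eax, 6  (cmp 4,6)
jne L2: taken
After step 15: edi = 5.

5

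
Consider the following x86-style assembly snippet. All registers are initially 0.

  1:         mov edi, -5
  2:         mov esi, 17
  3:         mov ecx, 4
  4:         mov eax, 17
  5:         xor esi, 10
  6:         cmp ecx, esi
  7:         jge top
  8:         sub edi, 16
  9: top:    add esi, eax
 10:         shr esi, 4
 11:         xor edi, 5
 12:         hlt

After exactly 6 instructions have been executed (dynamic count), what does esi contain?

edi=-5
esi=17
ecx=4
eax=17
esi=17^10=27
cmp ecx, esi  (cmp 4,27)
After step 6: esi = 27.

27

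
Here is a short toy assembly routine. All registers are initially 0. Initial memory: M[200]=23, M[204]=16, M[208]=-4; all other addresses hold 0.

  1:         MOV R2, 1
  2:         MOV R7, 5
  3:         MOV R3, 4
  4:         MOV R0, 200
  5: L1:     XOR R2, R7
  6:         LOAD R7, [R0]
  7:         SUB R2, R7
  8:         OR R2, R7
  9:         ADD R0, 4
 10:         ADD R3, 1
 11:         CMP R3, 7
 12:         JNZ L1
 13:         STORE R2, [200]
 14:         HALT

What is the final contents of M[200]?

after MOV R2, 1: R2=1
after MOV R7, 5: R7=5
after MOV R3, 4: R3=4
after MOV R0, 200: R0=200
after XOR R2, R7: R2=1^5=4
after LOAD R7, [R0]: R7=M[200]=23
after SUB R2, R7: R2=4-23=-19
after OR R2, R7: R2=(-19)|23=-1
after ADD R0, 4: R0=200+4=204
after ADD R3, 1: R3=4+1=5
CMP R3, 7  (cmp 5,7)
JNZ L1: taken
after XOR R2, R7: R2=(-1)^23=-24
after LOAD R7, [R0]: R7=M[204]=16
after SUB R2, R7: R2=(-24)-16=-40
after OR R2, R7: R2=(-40)|16=-40
after ADD R0, 4: R0=204+4=208
after ADD R3, 1: R3=5+1=6
CMP R3, 7  (cmp 6,7)
JNZ L1: taken
after XOR R2, R7: R2=(-40)^16=-56
after LOAD R7, [R0]: R7=M[208]=-4
after SUB R2, R7: R2=(-56)-(-4)=-52
after OR R2, R7: R2=(-52)|(-4)=-4
after ADD R0, 4: R0=208+4=212
after ADD R3, 1: R3=6+1=7
CMP R3, 7  (cmp 7,7)
JNZ L1: not taken
STORE R2, [200] → M[200]=-4
halt.

-4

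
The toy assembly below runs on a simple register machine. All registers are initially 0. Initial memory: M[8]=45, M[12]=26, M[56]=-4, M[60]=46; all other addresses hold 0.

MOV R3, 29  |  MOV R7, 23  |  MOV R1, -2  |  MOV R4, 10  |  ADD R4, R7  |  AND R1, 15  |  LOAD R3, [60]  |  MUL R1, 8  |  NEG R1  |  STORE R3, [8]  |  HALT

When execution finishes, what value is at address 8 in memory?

46

after MOV R3, 29: R3=29
after MOV R7, 23: R7=23
after MOV R1, -2: R1=-2
after MOV R4, 10: R4=10
after ADD R4, R7: R4=10+23=33
after AND R1, 15: R1=(-2)&15=14
after LOAD R3, [60]: R3=M[60]=46
after MUL R1, 8: R1=14*8=112
after NEG R1: R1=-(112)=-112
STORE R3, [8] → M[8]=46
halt.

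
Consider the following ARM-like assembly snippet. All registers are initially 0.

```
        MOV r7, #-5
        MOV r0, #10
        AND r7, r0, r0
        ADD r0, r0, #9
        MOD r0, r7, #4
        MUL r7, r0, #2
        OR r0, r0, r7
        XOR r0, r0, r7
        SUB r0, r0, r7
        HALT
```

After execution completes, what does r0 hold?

r7=-5
r0=10
r7=10&10=10
r0=10+9=19
r0=10%4=2
r7=2*2=4
r0=2|4=6
r0=6^4=2
r0=2-4=-2
halt.

-2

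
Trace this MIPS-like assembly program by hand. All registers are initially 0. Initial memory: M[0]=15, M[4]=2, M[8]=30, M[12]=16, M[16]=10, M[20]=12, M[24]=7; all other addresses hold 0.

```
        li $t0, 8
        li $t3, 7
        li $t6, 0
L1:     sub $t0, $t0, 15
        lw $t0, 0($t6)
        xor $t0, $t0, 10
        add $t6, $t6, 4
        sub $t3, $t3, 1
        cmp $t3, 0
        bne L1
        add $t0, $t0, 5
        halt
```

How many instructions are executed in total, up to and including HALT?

after li $t0, 8: $t0=8
after li $t3, 7: $t3=7
after li $t6, 0: $t6=0
after sub $t0, $t0, 15: $t0=8-15=-7
after lw $t0, 0($t6): $t0=M[0]=15
after xor $t0, $t0, 10: $t0=15^10=5
after add $t6, $t6, 4: $t6=0+4=4
after sub $t3, $t3, 1: $t3=7-1=6
cmp $t3, 0  (cmp 6,0)
bne L1: taken
after sub $t0, $t0, 15: $t0=5-15=-10
after lw $t0, 0($t6): $t0=M[4]=2
after xor $t0, $t0, 10: $t0=2^10=8
after add $t6, $t6, 4: $t6=4+4=8
after sub $t3, $t3, 1: $t3=6-1=5
cmp $t3, 0  (cmp 5,0)
bne L1: taken
after sub $t0, $t0, 15: $t0=8-15=-7
after lw $t0, 0($t6): $t0=M[8]=30
after xor $t0, $t0, 10: $t0=30^10=20
after add $t6, $t6, 4: $t6=8+4=12
after sub $t3, $t3, 1: $t3=5-1=4
cmp $t3, 0  (cmp 4,0)
bne L1: taken
after sub $t0, $t0, 15: $t0=20-15=5
after lw $t0, 0($t6): $t0=M[12]=16
after xor $t0, $t0, 10: $t0=16^10=26
after add $t6, $t6, 4: $t6=12+4=16
after sub $t3, $t3, 1: $t3=4-1=3
cmp $t3, 0  (cmp 3,0)
bne L1: taken
after sub $t0, $t0, 15: $t0=26-15=11
after lw $t0, 0($t6): $t0=M[16]=10
after xor $t0, $t0, 10: $t0=10^10=0
after add $t6, $t6, 4: $t6=16+4=20
after sub $t3, $t3, 1: $t3=3-1=2
cmp $t3, 0  (cmp 2,0)
bne L1: taken
after sub $t0, $t0, 15: $t0=0-15=-15
after lw $t0, 0($t6): $t0=M[20]=12
after xor $t0, $t0, 10: $t0=12^10=6
after add $t6, $t6, 4: $t6=20+4=24
after sub $t3, $t3, 1: $t3=2-1=1
cmp $t3, 0  (cmp 1,0)
bne L1: taken
after sub $t0, $t0, 15: $t0=6-15=-9
after lw $t0, 0($t6): $t0=M[24]=7
after xor $t0, $t0, 10: $t0=7^10=13
after add $t6, $t6, 4: $t6=24+4=28
after sub $t3, $t3, 1: $t3=1-1=0
cmp $t3, 0  (cmp 0,0)
bne L1: not taken
after add $t0, $t0, 5: $t0=13+5=18
halt.
Total executed instructions: 54.

54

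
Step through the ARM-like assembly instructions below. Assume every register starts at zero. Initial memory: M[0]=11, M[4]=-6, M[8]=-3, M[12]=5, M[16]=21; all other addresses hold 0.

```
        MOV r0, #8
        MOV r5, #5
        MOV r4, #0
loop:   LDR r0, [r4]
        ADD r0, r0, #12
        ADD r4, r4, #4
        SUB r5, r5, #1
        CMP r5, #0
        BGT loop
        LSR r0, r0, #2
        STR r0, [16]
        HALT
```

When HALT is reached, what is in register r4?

MOV r0, #8 → r0=8
MOV r5, #5 → r5=5
MOV r4, #0 → r4=0
LDR r0, [r4] → r0=M[0]=11
ADD r0, r0, #12 → r0=11+12=23
ADD r4, r4, #4 → r4=0+4=4
SUB r5, r5, #1 → r5=5-1=4
CMP r5, #0  (cmp 4,0)
BGT loop: taken
LDR r0, [r4] → r0=M[4]=-6
ADD r0, r0, #12 → r0=(-6)+12=6
ADD r4, r4, #4 → r4=4+4=8
SUB r5, r5, #1 → r5=4-1=3
CMP r5, #0  (cmp 3,0)
BGT loop: taken
LDR r0, [r4] → r0=M[8]=-3
ADD r0, r0, #12 → r0=(-3)+12=9
ADD r4, r4, #4 → r4=8+4=12
SUB r5, r5, #1 → r5=3-1=2
CMP r5, #0  (cmp 2,0)
BGT loop: taken
LDR r0, [r4] → r0=M[12]=5
ADD r0, r0, #12 → r0=5+12=17
ADD r4, r4, #4 → r4=12+4=16
SUB r5, r5, #1 → r5=2-1=1
CMP r5, #0  (cmp 1,0)
BGT loop: taken
LDR r0, [r4] → r0=M[16]=21
ADD r0, r0, #12 → r0=21+12=33
ADD r4, r4, #4 → r4=16+4=20
SUB r5, r5, #1 → r5=1-1=0
CMP r5, #0  (cmp 0,0)
BGT loop: not taken
LSR r0, r0, #2 → r0=33>>2=8
STR r0, [16] → M[16]=8
halt.

20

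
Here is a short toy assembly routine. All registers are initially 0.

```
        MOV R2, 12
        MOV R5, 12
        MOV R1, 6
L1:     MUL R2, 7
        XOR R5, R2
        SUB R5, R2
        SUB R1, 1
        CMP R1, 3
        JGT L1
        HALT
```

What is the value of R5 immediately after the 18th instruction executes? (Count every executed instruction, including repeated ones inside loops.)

MOV R2, 12 → R2=12
MOV R5, 12 → R5=12
MOV R1, 6 → R1=6
MUL R2, 7 → R2=12*7=84
XOR R5, R2 → R5=12^84=88
SUB R5, R2 → R5=88-84=4
SUB R1, 1 → R1=6-1=5
CMP R1, 3  (cmp 5,3)
JGT L1: taken
MUL R2, 7 → R2=84*7=588
XOR R5, R2 → R5=4^588=584
SUB R5, R2 → R5=584-588=-4
SUB R1, 1 → R1=5-1=4
CMP R1, 3  (cmp 4,3)
JGT L1: taken
MUL R2, 7 → R2=588*7=4116
XOR R5, R2 → R5=(-4)^4116=-4120
SUB R5, R2 → R5=(-4120)-4116=-8236
After step 18: R5 = -8236.

-8236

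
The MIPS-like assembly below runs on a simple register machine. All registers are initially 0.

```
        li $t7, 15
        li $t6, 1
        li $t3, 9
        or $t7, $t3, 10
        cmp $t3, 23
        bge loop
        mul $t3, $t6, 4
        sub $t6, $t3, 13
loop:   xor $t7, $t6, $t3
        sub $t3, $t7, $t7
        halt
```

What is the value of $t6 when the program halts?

li $t7, 15 → $t7=15
li $t6, 1 → $t6=1
li $t3, 9 → $t3=9
or $t7, $t3, 10 → $t7=9|10=11
cmp $t3, 23  (cmp 9,23)
bge loop: not taken
mul $t3, $t6, 4 → $t3=1*4=4
sub $t6, $t3, 13 → $t6=4-13=-9
xor $t7, $t6, $t3 → $t7=(-9)^4=-13
sub $t3, $t7, $t7 → $t3=(-13)-(-13)=0
halt.

-9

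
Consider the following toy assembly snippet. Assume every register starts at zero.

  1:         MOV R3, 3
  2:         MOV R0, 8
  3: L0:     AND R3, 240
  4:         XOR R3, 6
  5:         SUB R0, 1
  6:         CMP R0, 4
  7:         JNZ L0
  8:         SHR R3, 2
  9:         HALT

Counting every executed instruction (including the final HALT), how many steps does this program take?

R3=3
R0=8
R3=3&240=0
R3=0^6=6
R0=8-1=7
CMP R0, 4  (cmp 7,4)
JNZ L0: taken
R3=6&240=0
R3=0^6=6
R0=7-1=6
CMP R0, 4  (cmp 6,4)
JNZ L0: taken
R3=6&240=0
R3=0^6=6
R0=6-1=5
CMP R0, 4  (cmp 5,4)
JNZ L0: taken
R3=6&240=0
R3=0^6=6
R0=5-1=4
CMP R0, 4  (cmp 4,4)
JNZ L0: not taken
R3=6>>2=1
halt.
Total executed instructions: 24.

24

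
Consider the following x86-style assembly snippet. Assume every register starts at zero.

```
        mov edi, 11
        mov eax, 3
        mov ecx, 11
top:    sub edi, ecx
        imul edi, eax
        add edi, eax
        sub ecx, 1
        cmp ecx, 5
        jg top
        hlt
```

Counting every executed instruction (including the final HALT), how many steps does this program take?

40

mov edi, 11 → edi=11
mov eax, 3 → eax=3
mov ecx, 11 → ecx=11
sub edi, ecx → edi=11-11=0
imul edi, eax → edi=0*3=0
add edi, eax → edi=0+3=3
sub ecx, 1 → ecx=11-1=10
cmp ecx, 5  (cmp 10,5)
jg top: taken
sub edi, ecx → edi=3-10=-7
imul edi, eax → edi=(-7)*3=-21
add edi, eax → edi=(-21)+3=-18
sub ecx, 1 → ecx=10-1=9
cmp ecx, 5  (cmp 9,5)
jg top: taken
sub edi, ecx → edi=(-18)-9=-27
imul edi, eax → edi=(-27)*3=-81
add edi, eax → edi=(-81)+3=-78
sub ecx, 1 → ecx=9-1=8
cmp ecx, 5  (cmp 8,5)
jg top: taken
sub edi, ecx → edi=(-78)-8=-86
imul edi, eax → edi=(-86)*3=-258
add edi, eax → edi=(-258)+3=-255
sub ecx, 1 → ecx=8-1=7
cmp ecx, 5  (cmp 7,5)
jg top: taken
sub edi, ecx → edi=(-255)-7=-262
imul edi, eax → edi=(-262)*3=-786
add edi, eax → edi=(-786)+3=-783
sub ecx, 1 → ecx=7-1=6
cmp ecx, 5  (cmp 6,5)
jg top: taken
sub edi, ecx → edi=(-783)-6=-789
imul edi, eax → edi=(-789)*3=-2367
add edi, eax → edi=(-2367)+3=-2364
sub ecx, 1 → ecx=6-1=5
cmp ecx, 5  (cmp 5,5)
jg top: not taken
halt.
Total executed instructions: 40.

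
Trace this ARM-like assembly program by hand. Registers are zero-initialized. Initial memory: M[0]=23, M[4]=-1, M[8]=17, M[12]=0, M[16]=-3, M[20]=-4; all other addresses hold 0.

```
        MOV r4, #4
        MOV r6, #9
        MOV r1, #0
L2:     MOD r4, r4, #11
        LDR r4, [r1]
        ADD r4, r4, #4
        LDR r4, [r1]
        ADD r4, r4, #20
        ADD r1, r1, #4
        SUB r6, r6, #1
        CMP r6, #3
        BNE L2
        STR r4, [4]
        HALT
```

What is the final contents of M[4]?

r4=4
r6=9
r1=0
r4=4%11=4
r4=M[0]=23
r4=23+4=27
r4=M[0]=23
r4=23+20=43
r1=0+4=4
r6=9-1=8
CMP r6, #3  (cmp 8,3)
BNE L2: taken
r4=43%11=10
r4=M[4]=-1
r4=(-1)+4=3
r4=M[4]=-1
r4=(-1)+20=19
r1=4+4=8
r6=8-1=7
CMP r6, #3  (cmp 7,3)
BNE L2: taken
r4=19%11=8
r4=M[8]=17
r4=17+4=21
r4=M[8]=17
r4=17+20=37
r1=8+4=12
r6=7-1=6
CMP r6, #3  (cmp 6,3)
BNE L2: taken
r4=37%11=4
r4=M[12]=0
r4=0+4=4
r4=M[12]=0
r4=0+20=20
r1=12+4=16
r6=6-1=5
CMP r6, #3  (cmp 5,3)
BNE L2: taken
r4=20%11=9
r4=M[16]=-3
r4=(-3)+4=1
r4=M[16]=-3
r4=(-3)+20=17
r1=16+4=20
r6=5-1=4
CMP r6, #3  (cmp 4,3)
BNE L2: taken
r4=17%11=6
r4=M[20]=-4
r4=(-4)+4=0
r4=M[20]=-4
r4=(-4)+20=16
r1=20+4=24
r6=4-1=3
CMP r6, #3  (cmp 3,3)
BNE L2: not taken
STR r4, [4] → M[4]=16
halt.

16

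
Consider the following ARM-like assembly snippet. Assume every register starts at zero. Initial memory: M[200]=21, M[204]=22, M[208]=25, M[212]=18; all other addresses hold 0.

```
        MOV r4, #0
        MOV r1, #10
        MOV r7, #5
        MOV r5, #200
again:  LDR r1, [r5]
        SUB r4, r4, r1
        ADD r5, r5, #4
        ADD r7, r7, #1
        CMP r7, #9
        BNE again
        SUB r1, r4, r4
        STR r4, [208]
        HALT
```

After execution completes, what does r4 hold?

r4=0
r1=10
r7=5
r5=200
r1=M[200]=21
r4=0-21=-21
r5=200+4=204
r7=5+1=6
CMP r7, #9  (cmp 6,9)
BNE again: taken
r1=M[204]=22
r4=(-21)-22=-43
r5=204+4=208
r7=6+1=7
CMP r7, #9  (cmp 7,9)
BNE again: taken
r1=M[208]=25
r4=(-43)-25=-68
r5=208+4=212
r7=7+1=8
CMP r7, #9  (cmp 8,9)
BNE again: taken
r1=M[212]=18
r4=(-68)-18=-86
r5=212+4=216
r7=8+1=9
CMP r7, #9  (cmp 9,9)
BNE again: not taken
r1=(-86)-(-86)=0
STR r4, [208] → M[208]=-86
halt.

-86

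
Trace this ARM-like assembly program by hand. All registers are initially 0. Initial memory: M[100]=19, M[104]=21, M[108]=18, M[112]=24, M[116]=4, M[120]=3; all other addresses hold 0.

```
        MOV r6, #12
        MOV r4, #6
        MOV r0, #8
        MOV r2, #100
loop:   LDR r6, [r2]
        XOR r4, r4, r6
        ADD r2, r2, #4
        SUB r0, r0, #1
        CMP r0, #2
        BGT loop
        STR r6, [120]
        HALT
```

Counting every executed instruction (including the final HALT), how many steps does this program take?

r6=12
r4=6
r0=8
r2=100
r6=M[100]=19
r4=6^19=21
r2=100+4=104
r0=8-1=7
CMP r0, #2  (cmp 7,2)
BGT loop: taken
r6=M[104]=21
r4=21^21=0
r2=104+4=108
r0=7-1=6
CMP r0, #2  (cmp 6,2)
BGT loop: taken
r6=M[108]=18
r4=0^18=18
r2=108+4=112
r0=6-1=5
CMP r0, #2  (cmp 5,2)
BGT loop: taken
r6=M[112]=24
r4=18^24=10
r2=112+4=116
r0=5-1=4
CMP r0, #2  (cmp 4,2)
BGT loop: taken
r6=M[116]=4
r4=10^4=14
r2=116+4=120
r0=4-1=3
CMP r0, #2  (cmp 3,2)
BGT loop: taken
r6=M[120]=3
r4=14^3=13
r2=120+4=124
r0=3-1=2
CMP r0, #2  (cmp 2,2)
BGT loop: not taken
STR r6, [120] → M[120]=3
halt.
Total executed instructions: 42.

42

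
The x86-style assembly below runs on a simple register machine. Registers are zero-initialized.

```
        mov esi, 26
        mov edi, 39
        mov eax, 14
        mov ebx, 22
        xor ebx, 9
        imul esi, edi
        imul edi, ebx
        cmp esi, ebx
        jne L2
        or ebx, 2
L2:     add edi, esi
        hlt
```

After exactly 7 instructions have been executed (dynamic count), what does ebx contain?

31

after mov esi, 26: esi=26
after mov edi, 39: edi=39
after mov eax, 14: eax=14
after mov ebx, 22: ebx=22
after xor ebx, 9: ebx=22^9=31
after imul esi, edi: esi=26*39=1014
after imul edi, ebx: edi=39*31=1209
After step 7: ebx = 31.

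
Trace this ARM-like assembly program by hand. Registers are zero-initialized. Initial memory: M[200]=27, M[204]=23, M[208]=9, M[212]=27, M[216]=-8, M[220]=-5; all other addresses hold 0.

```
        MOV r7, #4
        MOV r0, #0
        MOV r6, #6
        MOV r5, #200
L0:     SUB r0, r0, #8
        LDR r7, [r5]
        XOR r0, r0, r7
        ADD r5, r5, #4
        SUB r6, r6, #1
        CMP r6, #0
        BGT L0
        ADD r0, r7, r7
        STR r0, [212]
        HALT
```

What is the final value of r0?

-10

MOV r7, #4 → r7=4
MOV r0, #0 → r0=0
MOV r6, #6 → r6=6
MOV r5, #200 → r5=200
SUB r0, r0, #8 → r0=0-8=-8
LDR r7, [r5] → r7=M[200]=27
XOR r0, r0, r7 → r0=(-8)^27=-29
ADD r5, r5, #4 → r5=200+4=204
SUB r6, r6, #1 → r6=6-1=5
CMP r6, #0  (cmp 5,0)
BGT L0: taken
SUB r0, r0, #8 → r0=(-29)-8=-37
LDR r7, [r5] → r7=M[204]=23
XOR r0, r0, r7 → r0=(-37)^23=-52
ADD r5, r5, #4 → r5=204+4=208
SUB r6, r6, #1 → r6=5-1=4
CMP r6, #0  (cmp 4,0)
BGT L0: taken
SUB r0, r0, #8 → r0=(-52)-8=-60
LDR r7, [r5] → r7=M[208]=9
XOR r0, r0, r7 → r0=(-60)^9=-51
ADD r5, r5, #4 → r5=208+4=212
SUB r6, r6, #1 → r6=4-1=3
CMP r6, #0  (cmp 3,0)
BGT L0: taken
SUB r0, r0, #8 → r0=(-51)-8=-59
LDR r7, [r5] → r7=M[212]=27
XOR r0, r0, r7 → r0=(-59)^27=-34
ADD r5, r5, #4 → r5=212+4=216
SUB r6, r6, #1 → r6=3-1=2
CMP r6, #0  (cmp 2,0)
BGT L0: taken
SUB r0, r0, #8 → r0=(-34)-8=-42
LDR r7, [r5] → r7=M[216]=-8
XOR r0, r0, r7 → r0=(-42)^(-8)=46
ADD r5, r5, #4 → r5=216+4=220
SUB r6, r6, #1 → r6=2-1=1
CMP r6, #0  (cmp 1,0)
BGT L0: taken
SUB r0, r0, #8 → r0=46-8=38
LDR r7, [r5] → r7=M[220]=-5
XOR r0, r0, r7 → r0=38^(-5)=-35
ADD r5, r5, #4 → r5=220+4=224
SUB r6, r6, #1 → r6=1-1=0
CMP r6, #0  (cmp 0,0)
BGT L0: not taken
ADD r0, r7, r7 → r0=(-5)+(-5)=-10
STR r0, [212] → M[212]=-10
halt.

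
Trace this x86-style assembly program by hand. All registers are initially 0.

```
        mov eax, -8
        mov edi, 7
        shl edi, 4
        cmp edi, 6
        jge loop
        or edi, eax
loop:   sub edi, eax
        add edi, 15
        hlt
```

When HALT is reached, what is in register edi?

135

mov eax, -8 → eax=-8
mov edi, 7 → edi=7
shl edi, 4 → edi=7<<4=112
cmp edi, 6  (cmp 112,6)
jge loop: taken
sub edi, eax → edi=112-(-8)=120
add edi, 15 → edi=120+15=135
halt.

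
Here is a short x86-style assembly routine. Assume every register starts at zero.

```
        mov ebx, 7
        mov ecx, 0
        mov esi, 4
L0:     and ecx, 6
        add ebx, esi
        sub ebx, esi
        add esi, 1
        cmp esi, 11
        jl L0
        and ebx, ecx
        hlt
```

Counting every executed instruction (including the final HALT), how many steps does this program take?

47

after mov ebx, 7: ebx=7
after mov ecx, 0: ecx=0
after mov esi, 4: esi=4
after and ecx, 6: ecx=0&6=0
after add ebx, esi: ebx=7+4=11
after sub ebx, esi: ebx=11-4=7
after add esi, 1: esi=4+1=5
cmp esi, 11  (cmp 5,11)
jl L0: taken
after and ecx, 6: ecx=0&6=0
after add ebx, esi: ebx=7+5=12
after sub ebx, esi: ebx=12-5=7
after add esi, 1: esi=5+1=6
cmp esi, 11  (cmp 6,11)
jl L0: taken
after and ecx, 6: ecx=0&6=0
after add ebx, esi: ebx=7+6=13
after sub ebx, esi: ebx=13-6=7
after add esi, 1: esi=6+1=7
cmp esi, 11  (cmp 7,11)
jl L0: taken
after and ecx, 6: ecx=0&6=0
after add ebx, esi: ebx=7+7=14
after sub ebx, esi: ebx=14-7=7
after add esi, 1: esi=7+1=8
cmp esi, 11  (cmp 8,11)
jl L0: taken
after and ecx, 6: ecx=0&6=0
after add ebx, esi: ebx=7+8=15
after sub ebx, esi: ebx=15-8=7
after add esi, 1: esi=8+1=9
cmp esi, 11  (cmp 9,11)
jl L0: taken
after and ecx, 6: ecx=0&6=0
after add ebx, esi: ebx=7+9=16
after sub ebx, esi: ebx=16-9=7
after add esi, 1: esi=9+1=10
cmp esi, 11  (cmp 10,11)
jl L0: taken
after and ecx, 6: ecx=0&6=0
after add ebx, esi: ebx=7+10=17
after sub ebx, esi: ebx=17-10=7
after add esi, 1: esi=10+1=11
cmp esi, 11  (cmp 11,11)
jl L0: not taken
after and ebx, ecx: ebx=7&0=0
halt.
Total executed instructions: 47.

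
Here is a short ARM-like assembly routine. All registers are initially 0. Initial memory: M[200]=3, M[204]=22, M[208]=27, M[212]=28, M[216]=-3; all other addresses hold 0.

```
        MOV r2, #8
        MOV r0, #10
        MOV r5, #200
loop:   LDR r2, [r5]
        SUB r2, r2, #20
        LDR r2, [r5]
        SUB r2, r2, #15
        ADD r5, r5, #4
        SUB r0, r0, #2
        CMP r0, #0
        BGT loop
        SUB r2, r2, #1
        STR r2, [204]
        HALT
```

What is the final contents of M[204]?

MOV r2, #8 → r2=8
MOV r0, #10 → r0=10
MOV r5, #200 → r5=200
LDR r2, [r5] → r2=M[200]=3
SUB r2, r2, #20 → r2=3-20=-17
LDR r2, [r5] → r2=M[200]=3
SUB r2, r2, #15 → r2=3-15=-12
ADD r5, r5, #4 → r5=200+4=204
SUB r0, r0, #2 → r0=10-2=8
CMP r0, #0  (cmp 8,0)
BGT loop: taken
LDR r2, [r5] → r2=M[204]=22
SUB r2, r2, #20 → r2=22-20=2
LDR r2, [r5] → r2=M[204]=22
SUB r2, r2, #15 → r2=22-15=7
ADD r5, r5, #4 → r5=204+4=208
SUB r0, r0, #2 → r0=8-2=6
CMP r0, #0  (cmp 6,0)
BGT loop: taken
LDR r2, [r5] → r2=M[208]=27
SUB r2, r2, #20 → r2=27-20=7
LDR r2, [r5] → r2=M[208]=27
SUB r2, r2, #15 → r2=27-15=12
ADD r5, r5, #4 → r5=208+4=212
SUB r0, r0, #2 → r0=6-2=4
CMP r0, #0  (cmp 4,0)
BGT loop: taken
LDR r2, [r5] → r2=M[212]=28
SUB r2, r2, #20 → r2=28-20=8
LDR r2, [r5] → r2=M[212]=28
SUB r2, r2, #15 → r2=28-15=13
ADD r5, r5, #4 → r5=212+4=216
SUB r0, r0, #2 → r0=4-2=2
CMP r0, #0  (cmp 2,0)
BGT loop: taken
LDR r2, [r5] → r2=M[216]=-3
SUB r2, r2, #20 → r2=(-3)-20=-23
LDR r2, [r5] → r2=M[216]=-3
SUB r2, r2, #15 → r2=(-3)-15=-18
ADD r5, r5, #4 → r5=216+4=220
SUB r0, r0, #2 → r0=2-2=0
CMP r0, #0  (cmp 0,0)
BGT loop: not taken
SUB r2, r2, #1 → r2=(-18)-1=-19
STR r2, [204] → M[204]=-19
halt.

-19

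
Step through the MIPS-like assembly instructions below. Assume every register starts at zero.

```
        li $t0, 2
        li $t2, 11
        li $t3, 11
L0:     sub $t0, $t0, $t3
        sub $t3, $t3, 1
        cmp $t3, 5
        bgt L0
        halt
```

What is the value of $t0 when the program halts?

$t0=2
$t2=11
$t3=11
$t0=2-11=-9
$t3=11-1=10
cmp $t3, 5  (cmp 10,5)
bgt L0: taken
$t0=(-9)-10=-19
$t3=10-1=9
cmp $t3, 5  (cmp 9,5)
bgt L0: taken
$t0=(-19)-9=-28
$t3=9-1=8
cmp $t3, 5  (cmp 8,5)
bgt L0: taken
$t0=(-28)-8=-36
$t3=8-1=7
cmp $t3, 5  (cmp 7,5)
bgt L0: taken
$t0=(-36)-7=-43
$t3=7-1=6
cmp $t3, 5  (cmp 6,5)
bgt L0: taken
$t0=(-43)-6=-49
$t3=6-1=5
cmp $t3, 5  (cmp 5,5)
bgt L0: not taken
halt.

-49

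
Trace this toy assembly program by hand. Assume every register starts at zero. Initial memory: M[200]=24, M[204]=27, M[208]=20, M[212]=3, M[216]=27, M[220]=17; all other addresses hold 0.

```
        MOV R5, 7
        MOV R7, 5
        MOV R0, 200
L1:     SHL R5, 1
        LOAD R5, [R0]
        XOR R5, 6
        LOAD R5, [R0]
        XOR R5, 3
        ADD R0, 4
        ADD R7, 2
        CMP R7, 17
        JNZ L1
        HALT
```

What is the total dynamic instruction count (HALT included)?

58

after MOV R5, 7: R5=7
after MOV R7, 5: R7=5
after MOV R0, 200: R0=200
after SHL R5, 1: R5=7<<1=14
after LOAD R5, [R0]: R5=M[200]=24
after XOR R5, 6: R5=24^6=30
after LOAD R5, [R0]: R5=M[200]=24
after XOR R5, 3: R5=24^3=27
after ADD R0, 4: R0=200+4=204
after ADD R7, 2: R7=5+2=7
CMP R7, 17  (cmp 7,17)
JNZ L1: taken
after SHL R5, 1: R5=27<<1=54
after LOAD R5, [R0]: R5=M[204]=27
after XOR R5, 6: R5=27^6=29
after LOAD R5, [R0]: R5=M[204]=27
after XOR R5, 3: R5=27^3=24
after ADD R0, 4: R0=204+4=208
after ADD R7, 2: R7=7+2=9
CMP R7, 17  (cmp 9,17)
JNZ L1: taken
after SHL R5, 1: R5=24<<1=48
after LOAD R5, [R0]: R5=M[208]=20
after XOR R5, 6: R5=20^6=18
after LOAD R5, [R0]: R5=M[208]=20
after XOR R5, 3: R5=20^3=23
after ADD R0, 4: R0=208+4=212
after ADD R7, 2: R7=9+2=11
CMP R7, 17  (cmp 11,17)
JNZ L1: taken
after SHL R5, 1: R5=23<<1=46
after LOAD R5, [R0]: R5=M[212]=3
after XOR R5, 6: R5=3^6=5
after LOAD R5, [R0]: R5=M[212]=3
after XOR R5, 3: R5=3^3=0
after ADD R0, 4: R0=212+4=216
after ADD R7, 2: R7=11+2=13
CMP R7, 17  (cmp 13,17)
JNZ L1: taken
after SHL R5, 1: R5=0<<1=0
after LOAD R5, [R0]: R5=M[216]=27
after XOR R5, 6: R5=27^6=29
after LOAD R5, [R0]: R5=M[216]=27
after XOR R5, 3: R5=27^3=24
after ADD R0, 4: R0=216+4=220
after ADD R7, 2: R7=13+2=15
CMP R7, 17  (cmp 15,17)
JNZ L1: taken
after SHL R5, 1: R5=24<<1=48
after LOAD R5, [R0]: R5=M[220]=17
after XOR R5, 6: R5=17^6=23
after LOAD R5, [R0]: R5=M[220]=17
after XOR R5, 3: R5=17^3=18
after ADD R0, 4: R0=220+4=224
after ADD R7, 2: R7=15+2=17
CMP R7, 17  (cmp 17,17)
JNZ L1: not taken
halt.
Total executed instructions: 58.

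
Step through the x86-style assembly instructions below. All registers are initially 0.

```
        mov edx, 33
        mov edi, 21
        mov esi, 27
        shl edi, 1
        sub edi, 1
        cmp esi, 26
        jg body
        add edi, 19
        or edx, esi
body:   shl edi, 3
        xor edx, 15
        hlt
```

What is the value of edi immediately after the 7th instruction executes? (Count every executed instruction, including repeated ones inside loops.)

after mov edx, 33: edx=33
after mov edi, 21: edi=21
after mov esi, 27: esi=27
after shl edi, 1: edi=21<<1=42
after sub edi, 1: edi=42-1=41
cmp esi, 26  (cmp 27,26)
jg body: taken
After step 7: edi = 41.

41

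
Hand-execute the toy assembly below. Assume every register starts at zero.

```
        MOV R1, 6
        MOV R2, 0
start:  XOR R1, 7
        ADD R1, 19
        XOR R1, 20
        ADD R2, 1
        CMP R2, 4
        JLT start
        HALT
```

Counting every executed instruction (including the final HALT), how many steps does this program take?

27

R1=6
R2=0
R1=6^7=1
R1=1+19=20
R1=20^20=0
R2=0+1=1
CMP R2, 4  (cmp 1,4)
JLT start: taken
R1=0^7=7
R1=7+19=26
R1=26^20=14
R2=1+1=2
CMP R2, 4  (cmp 2,4)
JLT start: taken
R1=14^7=9
R1=9+19=28
R1=28^20=8
R2=2+1=3
CMP R2, 4  (cmp 3,4)
JLT start: taken
R1=8^7=15
R1=15+19=34
R1=34^20=54
R2=3+1=4
CMP R2, 4  (cmp 4,4)
JLT start: not taken
halt.
Total executed instructions: 27.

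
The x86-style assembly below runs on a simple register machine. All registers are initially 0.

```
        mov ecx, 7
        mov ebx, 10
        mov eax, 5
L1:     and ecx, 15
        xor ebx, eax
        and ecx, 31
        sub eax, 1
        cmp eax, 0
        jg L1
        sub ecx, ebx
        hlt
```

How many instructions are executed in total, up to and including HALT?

mov ecx, 7 → ecx=7
mov ebx, 10 → ebx=10
mov eax, 5 → eax=5
and ecx, 15 → ecx=7&15=7
xor ebx, eax → ebx=10^5=15
and ecx, 31 → ecx=7&31=7
sub eax, 1 → eax=5-1=4
cmp eax, 0  (cmp 4,0)
jg L1: taken
and ecx, 15 → ecx=7&15=7
xor ebx, eax → ebx=15^4=11
and ecx, 31 → ecx=7&31=7
sub eax, 1 → eax=4-1=3
cmp eax, 0  (cmp 3,0)
jg L1: taken
and ecx, 15 → ecx=7&15=7
xor ebx, eax → ebx=11^3=8
and ecx, 31 → ecx=7&31=7
sub eax, 1 → eax=3-1=2
cmp eax, 0  (cmp 2,0)
jg L1: taken
and ecx, 15 → ecx=7&15=7
xor ebx, eax → ebx=8^2=10
and ecx, 31 → ecx=7&31=7
sub eax, 1 → eax=2-1=1
cmp eax, 0  (cmp 1,0)
jg L1: taken
and ecx, 15 → ecx=7&15=7
xor ebx, eax → ebx=10^1=11
and ecx, 31 → ecx=7&31=7
sub eax, 1 → eax=1-1=0
cmp eax, 0  (cmp 0,0)
jg L1: not taken
sub ecx, ebx → ecx=7-11=-4
halt.
Total executed instructions: 35.

35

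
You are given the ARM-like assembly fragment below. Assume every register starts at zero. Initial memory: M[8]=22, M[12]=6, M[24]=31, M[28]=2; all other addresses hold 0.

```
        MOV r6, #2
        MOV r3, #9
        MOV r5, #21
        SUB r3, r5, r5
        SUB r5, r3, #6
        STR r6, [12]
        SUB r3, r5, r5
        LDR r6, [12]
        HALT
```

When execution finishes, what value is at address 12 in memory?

after MOV r6, #2: r6=2
after MOV r3, #9: r3=9
after MOV r5, #21: r5=21
after SUB r3, r5, r5: r3=21-21=0
after SUB r5, r3, #6: r5=0-6=-6
STR r6, [12] → M[12]=2
after SUB r3, r5, r5: r3=(-6)-(-6)=0
after LDR r6, [12]: r6=M[12]=2
halt.

2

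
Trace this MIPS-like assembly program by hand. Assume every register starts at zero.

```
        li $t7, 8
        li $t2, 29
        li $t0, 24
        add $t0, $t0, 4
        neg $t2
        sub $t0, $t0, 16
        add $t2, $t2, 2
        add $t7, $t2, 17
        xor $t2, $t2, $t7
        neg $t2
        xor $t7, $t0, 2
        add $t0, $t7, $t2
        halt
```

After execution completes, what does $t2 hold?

$t7=8
$t2=29
$t0=24
$t0=24+4=28
$t2=-(29)=-29
$t0=28-16=12
$t2=(-29)+2=-27
$t7=(-27)+17=-10
$t2=(-27)^(-10)=19
$t2=-(19)=-19
$t7=12^2=14
$t0=14+(-19)=-5
halt.

-19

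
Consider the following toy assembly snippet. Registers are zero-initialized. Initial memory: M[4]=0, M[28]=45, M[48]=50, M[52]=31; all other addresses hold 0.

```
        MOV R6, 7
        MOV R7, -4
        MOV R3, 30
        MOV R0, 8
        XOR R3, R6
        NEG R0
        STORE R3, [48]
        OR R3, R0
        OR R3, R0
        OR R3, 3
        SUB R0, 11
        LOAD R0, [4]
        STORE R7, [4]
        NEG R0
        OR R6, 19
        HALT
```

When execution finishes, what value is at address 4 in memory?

-4

MOV R6, 7 → R6=7
MOV R7, -4 → R7=-4
MOV R3, 30 → R3=30
MOV R0, 8 → R0=8
XOR R3, R6 → R3=30^7=25
NEG R0 → R0=-(8)=-8
STORE R3, [48] → M[48]=25
OR R3, R0 → R3=25|(-8)=-7
OR R3, R0 → R3=(-7)|(-8)=-7
OR R3, 3 → R3=(-7)|3=-5
SUB R0, 11 → R0=(-8)-11=-19
LOAD R0, [4] → R0=M[4]=0
STORE R7, [4] → M[4]=-4
NEG R0 → R0=-(0)=0
OR R6, 19 → R6=7|19=23
halt.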